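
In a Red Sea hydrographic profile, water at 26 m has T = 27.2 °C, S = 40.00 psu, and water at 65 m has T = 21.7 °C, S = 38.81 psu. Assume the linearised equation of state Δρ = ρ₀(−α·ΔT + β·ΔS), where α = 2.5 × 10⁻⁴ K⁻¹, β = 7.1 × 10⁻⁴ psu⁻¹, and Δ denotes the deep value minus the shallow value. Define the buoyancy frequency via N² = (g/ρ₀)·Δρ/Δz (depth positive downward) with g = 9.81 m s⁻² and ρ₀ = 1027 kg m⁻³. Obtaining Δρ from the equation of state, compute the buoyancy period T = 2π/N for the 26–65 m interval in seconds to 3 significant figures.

ΔT = -5.5 K, ΔS = -1.19 psu (deep − shallow).
Δρ/ρ₀ = −αΔT + βΔS = 1.375 × 10⁻³ − 8.449 × 10⁻⁴ = 5.301 × 10⁻⁴, so Δρ ≈ 0.5444 kg m⁻³.
N² = (g/ρ₀)·Δρ/Δz = g·(Δρ/ρ₀)/Δz = 9.81 × 5.301 × 10⁻⁴ / 39 = 1.3334 × 10⁻⁴ s⁻².
N = √(1.3334 × 10⁻⁴) = 0.011547 rad s⁻¹ → T = 2π/N = 544.14 s ≈ 544 s.

544 s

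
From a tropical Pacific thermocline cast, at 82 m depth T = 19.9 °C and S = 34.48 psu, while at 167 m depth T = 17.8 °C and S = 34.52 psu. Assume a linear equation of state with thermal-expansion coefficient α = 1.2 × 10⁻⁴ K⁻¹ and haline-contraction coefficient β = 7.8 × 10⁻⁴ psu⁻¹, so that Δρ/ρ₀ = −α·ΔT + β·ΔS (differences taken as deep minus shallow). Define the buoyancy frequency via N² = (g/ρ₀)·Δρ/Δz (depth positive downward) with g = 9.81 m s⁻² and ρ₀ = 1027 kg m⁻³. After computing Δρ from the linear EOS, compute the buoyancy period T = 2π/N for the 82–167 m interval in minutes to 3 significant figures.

18.3 min

ΔT = -2.1 K, ΔS = +0.04 psu (deep − shallow).
Δρ/ρ₀ = −αΔT + βΔS = 2.52 × 10⁻⁴ + 3.12 × 10⁻⁵ = 2.832 × 10⁻⁴, so Δρ ≈ 0.2908 kg m⁻³.
N² = (g/ρ₀)·Δρ/Δz = g·(Δρ/ρ₀)/Δz = 9.81 × 2.832 × 10⁻⁴ / 85 = 3.2685 × 10⁻⁵ s⁻².
N = √(3.2685 × 10⁻⁵) = 5.7171 × 10⁻³ rad s⁻¹ → T = 2π/N = 1.0990 × 10³ s = 18.317 min ≈ 18.3 min.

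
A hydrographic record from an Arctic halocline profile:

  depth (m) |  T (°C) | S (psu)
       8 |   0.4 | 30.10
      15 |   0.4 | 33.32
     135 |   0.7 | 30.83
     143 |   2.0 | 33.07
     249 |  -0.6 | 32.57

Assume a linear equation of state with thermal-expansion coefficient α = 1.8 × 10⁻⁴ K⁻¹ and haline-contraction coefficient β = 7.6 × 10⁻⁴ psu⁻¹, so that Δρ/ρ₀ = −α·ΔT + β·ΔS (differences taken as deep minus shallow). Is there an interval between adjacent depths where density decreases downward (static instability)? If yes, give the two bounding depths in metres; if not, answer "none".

Evaluate Δρ/ρ₀ = −αΔT + βΔS across each adjacent pair:
  8–15 m: −αΔT+βΔS = −(1.8 × 10⁻⁴)(+0.0)+(7.6 × 10⁻⁴)(+3.22) = 2.4 × 10⁻³ → stable
  15–135 m: −αΔT+βΔS = −(1.8 × 10⁻⁴)(+0.3)+(7.6 × 10⁻⁴)(-2.49) = -1.9 × 10⁻³ → UNSTABLE
  135–143 m: −αΔT+βΔS = −(1.8 × 10⁻⁴)(+1.3)+(7.6 × 10⁻⁴)(+2.24) = 1.5 × 10⁻³ → stable
  143–249 m: −αΔT+βΔS = −(1.8 × 10⁻⁴)(-2.6)+(7.6 × 10⁻⁴)(-0.50) = 8.8 × 10⁻⁵ → stable
The 15–135 m interval has Δρ < 0: lighter water underlies denser water.

15–135 m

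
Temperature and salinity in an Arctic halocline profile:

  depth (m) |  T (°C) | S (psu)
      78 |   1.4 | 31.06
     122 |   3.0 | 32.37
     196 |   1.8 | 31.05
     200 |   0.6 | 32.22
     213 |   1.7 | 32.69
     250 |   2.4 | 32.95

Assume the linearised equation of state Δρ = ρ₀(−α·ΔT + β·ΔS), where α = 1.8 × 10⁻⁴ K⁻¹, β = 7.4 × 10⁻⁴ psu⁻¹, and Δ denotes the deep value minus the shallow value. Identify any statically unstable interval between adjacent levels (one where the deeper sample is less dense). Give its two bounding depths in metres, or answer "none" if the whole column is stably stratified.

122–196 m

Evaluate Δρ/ρ₀ = −αΔT + βΔS across each adjacent pair:
  78–122 m: −αΔT+βΔS = −(1.8 × 10⁻⁴)(+1.6)+(7.4 × 10⁻⁴)(+1.31) = 6.8 × 10⁻⁴ → stable
  122–196 m: −αΔT+βΔS = −(1.8 × 10⁻⁴)(-1.2)+(7.4 × 10⁻⁴)(-1.32) = -7.6 × 10⁻⁴ → UNSTABLE
  196–200 m: −αΔT+βΔS = −(1.8 × 10⁻⁴)(-1.2)+(7.4 × 10⁻⁴)(+1.17) = 1.1 × 10⁻³ → stable
  200–213 m: −αΔT+βΔS = −(1.8 × 10⁻⁴)(+1.1)+(7.4 × 10⁻⁴)(+0.47) = 1.5 × 10⁻⁴ → stable
  213–250 m: −αΔT+βΔS = −(1.8 × 10⁻⁴)(+0.7)+(7.4 × 10⁻⁴)(+0.26) = 6.6 × 10⁻⁵ → stable
The 122–196 m interval has Δρ < 0: lighter water underlies denser water.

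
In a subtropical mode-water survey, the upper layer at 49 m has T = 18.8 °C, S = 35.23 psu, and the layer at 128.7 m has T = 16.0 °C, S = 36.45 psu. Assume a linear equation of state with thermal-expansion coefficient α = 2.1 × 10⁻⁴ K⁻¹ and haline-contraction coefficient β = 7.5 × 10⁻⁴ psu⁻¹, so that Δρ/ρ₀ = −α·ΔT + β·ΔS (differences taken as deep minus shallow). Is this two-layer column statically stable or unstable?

stable

ΔT = 16.0 − 18.8 = -2.8 K and ΔS = 36.45 − 35.23 = +1.22 psu (deep − shallow).
−αΔT = 5.88 × 10⁻⁴; βΔS = 9.15 × 10⁻⁴; sum Δρ/ρ₀ = 1.503 × 10⁻³.
Δρ/ρ₀ > 0, so Δρ > 0: deeper water is denser → statically stable.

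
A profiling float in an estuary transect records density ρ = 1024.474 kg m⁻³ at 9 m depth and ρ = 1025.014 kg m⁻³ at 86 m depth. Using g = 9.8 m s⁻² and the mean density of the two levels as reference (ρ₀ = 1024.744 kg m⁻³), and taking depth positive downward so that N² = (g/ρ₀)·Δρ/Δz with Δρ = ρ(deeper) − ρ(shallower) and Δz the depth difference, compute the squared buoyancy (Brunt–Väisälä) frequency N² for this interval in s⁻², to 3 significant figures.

6.71 × 10⁻⁵ s⁻²

Δρ = 1025.014 − 1024.474 = 0.540 kg m⁻³ over Δz = 86 − 9 = 77 m.
N² = (9.8/1024.744) × (0.540/77) = 6.7068 × 10⁻⁵ s⁻² ≈ 6.71 × 10⁻⁵ s⁻².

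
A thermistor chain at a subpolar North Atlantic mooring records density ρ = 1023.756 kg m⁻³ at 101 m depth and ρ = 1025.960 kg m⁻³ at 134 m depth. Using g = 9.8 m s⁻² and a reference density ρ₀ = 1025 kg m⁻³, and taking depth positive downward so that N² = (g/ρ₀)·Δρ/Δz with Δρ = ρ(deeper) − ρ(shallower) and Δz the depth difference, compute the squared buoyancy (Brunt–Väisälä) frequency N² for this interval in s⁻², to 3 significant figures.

6.39 × 10⁻⁴ s⁻²

Δρ = 1025.960 − 1023.756 = 2.204 kg m⁻³ over Δz = 134 − 101 = 33 m.
N² = (9.8/1025) × (2.204/33) = 6.3856 × 10⁻⁴ s⁻² ≈ 6.39 × 10⁻⁴ s⁻².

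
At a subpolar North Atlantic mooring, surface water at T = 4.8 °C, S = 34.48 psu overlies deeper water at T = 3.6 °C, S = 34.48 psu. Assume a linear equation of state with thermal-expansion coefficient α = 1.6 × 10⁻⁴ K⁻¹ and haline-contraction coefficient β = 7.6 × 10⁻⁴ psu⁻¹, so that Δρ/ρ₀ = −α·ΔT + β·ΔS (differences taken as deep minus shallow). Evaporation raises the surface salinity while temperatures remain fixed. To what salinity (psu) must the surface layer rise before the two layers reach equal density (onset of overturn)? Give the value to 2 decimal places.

Neutral buoyancy requires −α(T_deep − T_surf) + β(S_deep − S_surf′) = 0.
S_surf′ = S_deep − (α/β)·ΔT = 34.48 − (1.6 × 10⁻⁴/7.6 × 10⁻⁴)·(-1.2) = 34.7326 psu.
Increase required: 34.7326 − 34.48 = 0.2526 psu.

34.73 psu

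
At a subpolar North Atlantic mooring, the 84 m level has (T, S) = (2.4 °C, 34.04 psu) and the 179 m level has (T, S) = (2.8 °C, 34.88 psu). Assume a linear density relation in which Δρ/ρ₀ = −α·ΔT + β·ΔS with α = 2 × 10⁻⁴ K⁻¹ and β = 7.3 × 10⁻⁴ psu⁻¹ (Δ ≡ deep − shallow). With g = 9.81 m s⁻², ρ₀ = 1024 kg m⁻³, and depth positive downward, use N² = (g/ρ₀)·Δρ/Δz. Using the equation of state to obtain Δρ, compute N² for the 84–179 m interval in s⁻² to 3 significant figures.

ΔT = +0.4 K, ΔS = +0.84 psu (deep − shallow).
Δρ/ρ₀ = −αΔT + βΔS = -8.00 × 10⁻⁵ + 6.132 × 10⁻⁴ = 5.332 × 10⁻⁴, so Δρ ≈ 0.5460 kg m⁻³.
N² = (g/ρ₀)·Δρ/Δz = g·(Δρ/ρ₀)/Δz = 9.81 × 5.332 × 10⁻⁴ / 95 = 5.5060 × 10⁻⁵ s⁻² ≈ 5.51 × 10⁻⁵ s⁻².

5.51 × 10⁻⁵ s⁻²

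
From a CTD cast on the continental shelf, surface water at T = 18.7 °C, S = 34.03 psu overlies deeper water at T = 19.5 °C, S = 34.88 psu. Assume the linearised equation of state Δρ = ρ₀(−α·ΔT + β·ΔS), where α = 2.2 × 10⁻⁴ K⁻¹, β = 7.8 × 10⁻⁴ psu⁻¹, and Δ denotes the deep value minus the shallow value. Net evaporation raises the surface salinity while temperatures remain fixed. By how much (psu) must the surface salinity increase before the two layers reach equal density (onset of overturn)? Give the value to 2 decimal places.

Neutral buoyancy requires −α(T_deep − T_surf) + β(S_deep − S_surf′) = 0.
S_surf′ = S_deep − (α/β)·ΔT = 34.88 − (2.2 × 10⁻⁴/7.8 × 10⁻⁴)·(+0.8) = 34.6544 psu.
Increase required: 34.6544 − 34.03 = 0.6244 psu.

0.62 psu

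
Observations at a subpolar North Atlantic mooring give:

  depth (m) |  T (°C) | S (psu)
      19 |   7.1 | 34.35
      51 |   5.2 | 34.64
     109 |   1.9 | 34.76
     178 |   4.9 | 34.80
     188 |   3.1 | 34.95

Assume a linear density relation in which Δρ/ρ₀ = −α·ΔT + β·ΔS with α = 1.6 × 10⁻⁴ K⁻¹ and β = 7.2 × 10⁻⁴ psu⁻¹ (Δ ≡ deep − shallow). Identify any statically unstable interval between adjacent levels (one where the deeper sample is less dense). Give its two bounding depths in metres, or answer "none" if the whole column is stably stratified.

109–178 m

Evaluate Δρ/ρ₀ = −αΔT + βΔS across each adjacent pair:
  19–51 m: −αΔT+βΔS = −(1.6 × 10⁻⁴)(-1.9)+(7.2 × 10⁻⁴)(+0.29) = 5.1 × 10⁻⁴ → stable
  51–109 m: −αΔT+βΔS = −(1.6 × 10⁻⁴)(-3.3)+(7.2 × 10⁻⁴)(+0.12) = 6.1 × 10⁻⁴ → stable
  109–178 m: −αΔT+βΔS = −(1.6 × 10⁻⁴)(+3.0)+(7.2 × 10⁻⁴)(+0.04) = -4.5 × 10⁻⁴ → UNSTABLE
  178–188 m: −αΔT+βΔS = −(1.6 × 10⁻⁴)(-1.8)+(7.2 × 10⁻⁴)(+0.15) = 4.0 × 10⁻⁴ → stable
The 109–178 m interval has Δρ < 0: lighter water underlies denser water.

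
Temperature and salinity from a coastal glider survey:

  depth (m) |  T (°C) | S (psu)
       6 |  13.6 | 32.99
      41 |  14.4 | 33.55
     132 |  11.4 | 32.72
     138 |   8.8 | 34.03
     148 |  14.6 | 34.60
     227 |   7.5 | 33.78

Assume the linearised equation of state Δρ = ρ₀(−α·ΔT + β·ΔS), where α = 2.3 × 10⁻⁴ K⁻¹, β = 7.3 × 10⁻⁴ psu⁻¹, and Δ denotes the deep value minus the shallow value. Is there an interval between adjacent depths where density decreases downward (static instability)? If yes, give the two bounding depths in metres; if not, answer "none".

138–148 m

Evaluate Δρ/ρ₀ = −αΔT + βΔS across each adjacent pair:
  6–41 m: −αΔT+βΔS = −(2.3 × 10⁻⁴)(+0.8)+(7.3 × 10⁻⁴)(+0.56) = 2.2 × 10⁻⁴ → stable
  41–132 m: −αΔT+βΔS = −(2.3 × 10⁻⁴)(-3.0)+(7.3 × 10⁻⁴)(-0.83) = 8.4 × 10⁻⁵ → stable
  132–138 m: −αΔT+βΔS = −(2.3 × 10⁻⁴)(-2.6)+(7.3 × 10⁻⁴)(+1.31) = 1.6 × 10⁻³ → stable
  138–148 m: −αΔT+βΔS = −(2.3 × 10⁻⁴)(+5.8)+(7.3 × 10⁻⁴)(+0.57) = -9.2 × 10⁻⁴ → UNSTABLE
  148–227 m: −αΔT+βΔS = −(2.3 × 10⁻⁴)(-7.1)+(7.3 × 10⁻⁴)(-0.82) = 1.0 × 10⁻³ → stable
The 138–148 m interval has Δρ < 0: lighter water underlies denser water.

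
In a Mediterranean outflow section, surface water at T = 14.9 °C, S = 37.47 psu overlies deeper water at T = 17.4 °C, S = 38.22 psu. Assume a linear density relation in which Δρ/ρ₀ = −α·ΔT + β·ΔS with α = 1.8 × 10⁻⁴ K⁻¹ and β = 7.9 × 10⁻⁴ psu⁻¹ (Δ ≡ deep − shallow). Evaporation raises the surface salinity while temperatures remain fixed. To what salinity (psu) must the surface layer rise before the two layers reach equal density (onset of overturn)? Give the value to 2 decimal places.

37.65 psu

Neutral buoyancy requires −α(T_deep − T_surf) + β(S_deep − S_surf′) = 0.
S_surf′ = S_deep − (α/β)·ΔT = 38.22 − (1.8 × 10⁻⁴/7.9 × 10⁻⁴)·(+2.5) = 37.6504 psu.
Increase required: 37.6504 − 37.47 = 0.1804 psu.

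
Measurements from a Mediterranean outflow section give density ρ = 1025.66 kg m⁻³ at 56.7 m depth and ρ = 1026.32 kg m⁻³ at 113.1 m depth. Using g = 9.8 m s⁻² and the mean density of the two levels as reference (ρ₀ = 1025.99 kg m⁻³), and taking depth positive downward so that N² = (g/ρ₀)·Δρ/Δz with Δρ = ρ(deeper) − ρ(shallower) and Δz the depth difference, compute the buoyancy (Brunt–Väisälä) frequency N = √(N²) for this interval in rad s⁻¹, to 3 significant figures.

0.0106 rad s⁻¹

Δρ = 1026.32 − 1025.66 = 0.66 kg m⁻³ over Δz = 113.1 − 56.7 = 56.4 m.
N² = (9.8/1025.99) × (0.66/56.4) = 1.1178 × 10⁻⁴ s⁻².
N = √(1.1178 × 10⁻⁴) = 0.010573 rad s⁻¹ ≈ 0.0106 rad s⁻¹.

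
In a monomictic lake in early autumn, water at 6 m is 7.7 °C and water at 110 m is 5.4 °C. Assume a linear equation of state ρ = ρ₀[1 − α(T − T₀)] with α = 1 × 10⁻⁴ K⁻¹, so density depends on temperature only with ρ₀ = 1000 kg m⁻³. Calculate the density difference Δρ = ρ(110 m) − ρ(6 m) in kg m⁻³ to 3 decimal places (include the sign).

ΔT = -2.3 K, Δρ/ρ₀ = −αΔT = 2.30 × 10⁻⁴.
Δρ = 1000 × (2.30 × 10⁻⁴) = +0.230 kg m⁻³.
Positive Δρ: denser below, stable.

+0.230 kg m⁻³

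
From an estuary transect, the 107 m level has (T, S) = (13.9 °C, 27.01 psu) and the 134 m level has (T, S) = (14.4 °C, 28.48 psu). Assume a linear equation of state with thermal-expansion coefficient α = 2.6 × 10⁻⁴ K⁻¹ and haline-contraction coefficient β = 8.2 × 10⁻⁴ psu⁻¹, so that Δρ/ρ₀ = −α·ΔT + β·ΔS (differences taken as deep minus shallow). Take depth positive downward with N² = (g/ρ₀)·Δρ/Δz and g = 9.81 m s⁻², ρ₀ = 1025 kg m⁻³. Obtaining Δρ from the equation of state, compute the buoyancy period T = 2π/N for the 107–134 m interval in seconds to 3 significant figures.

318 s

ΔT = +0.5 K, ΔS = +1.47 psu (deep − shallow).
Δρ/ρ₀ = −αΔT + βΔS = -1.30 × 10⁻⁴ + 1.2054 × 10⁻³ = 1.0754 × 10⁻³, so Δρ ≈ 1.102 kg m⁻³.
N² = (g/ρ₀)·Δρ/Δz = g·(Δρ/ρ₀)/Δz = 9.81 × 1.0754 × 10⁻³ / 27 = 3.9073 × 10⁻⁴ s⁻².
N = √(3.9073 × 10⁻⁴) = 0.019767 rad s⁻¹ → T = 2π/N = 317.86 s ≈ 318 s.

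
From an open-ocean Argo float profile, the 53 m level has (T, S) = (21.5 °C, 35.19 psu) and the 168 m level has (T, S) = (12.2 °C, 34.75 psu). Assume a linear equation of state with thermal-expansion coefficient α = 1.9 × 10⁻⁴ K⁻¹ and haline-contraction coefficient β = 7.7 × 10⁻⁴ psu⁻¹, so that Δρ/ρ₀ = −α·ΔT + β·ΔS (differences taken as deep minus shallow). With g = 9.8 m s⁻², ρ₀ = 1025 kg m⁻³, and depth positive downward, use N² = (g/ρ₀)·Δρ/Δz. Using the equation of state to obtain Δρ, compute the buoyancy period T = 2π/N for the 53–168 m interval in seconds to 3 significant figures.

ΔT = -9.3 K, ΔS = -0.44 psu (deep − shallow).
Δρ/ρ₀ = −αΔT + βΔS = 1.767 × 10⁻³ − 3.388 × 10⁻⁴ = 1.4282 × 10⁻³, so Δρ ≈ 1.464 kg m⁻³.
N² = (g/ρ₀)·Δρ/Δz = g·(Δρ/ρ₀)/Δz = 9.8 × 1.4282 × 10⁻³ / 115 = 1.2171 × 10⁻⁴ s⁻².
N = √(1.2171 × 10⁻⁴) = 0.011032 rad s⁻¹ → T = 2π/N = 569.54 s ≈ 570 s.

570 s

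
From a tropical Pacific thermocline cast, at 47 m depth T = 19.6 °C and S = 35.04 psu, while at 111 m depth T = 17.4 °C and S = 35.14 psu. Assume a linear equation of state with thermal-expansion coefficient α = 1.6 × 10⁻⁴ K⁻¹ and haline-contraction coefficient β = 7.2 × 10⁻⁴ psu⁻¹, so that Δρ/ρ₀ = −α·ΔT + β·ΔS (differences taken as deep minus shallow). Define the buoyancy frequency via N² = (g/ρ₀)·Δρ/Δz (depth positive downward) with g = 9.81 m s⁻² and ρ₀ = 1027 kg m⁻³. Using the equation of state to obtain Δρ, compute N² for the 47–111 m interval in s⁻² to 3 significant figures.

ΔT = -2.2 K, ΔS = +0.10 psu (deep − shallow).
Δρ/ρ₀ = −αΔT + βΔS = 3.52 × 10⁻⁴ + 7.20 × 10⁻⁵ = 4.24 × 10⁻⁴, so Δρ ≈ 0.4354 kg m⁻³.
N² = (g/ρ₀)·Δρ/Δz = g·(Δρ/ρ₀)/Δz = 9.81 × 4.24 × 10⁻⁴ / 64 = 6.4991 × 10⁻⁵ s⁻² ≈ 6.50 × 10⁻⁵ s⁻².

6.50 × 10⁻⁵ s⁻²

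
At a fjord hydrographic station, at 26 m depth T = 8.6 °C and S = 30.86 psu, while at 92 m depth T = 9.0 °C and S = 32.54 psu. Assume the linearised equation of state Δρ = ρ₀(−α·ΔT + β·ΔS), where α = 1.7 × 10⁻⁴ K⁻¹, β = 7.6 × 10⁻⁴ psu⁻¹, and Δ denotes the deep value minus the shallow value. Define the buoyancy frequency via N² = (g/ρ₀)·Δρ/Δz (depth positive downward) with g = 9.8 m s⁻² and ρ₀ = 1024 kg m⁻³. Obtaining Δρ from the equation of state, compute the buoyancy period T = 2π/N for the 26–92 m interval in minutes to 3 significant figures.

7.82 min

ΔT = +0.4 K, ΔS = +1.68 psu (deep − shallow).
Δρ/ρ₀ = −αΔT + βΔS = -6.80 × 10⁻⁵ + 1.2768 × 10⁻³ = 1.2088 × 10⁻³, so Δρ ≈ 1.238 kg m⁻³.
N² = (g/ρ₀)·Δρ/Δz = g·(Δρ/ρ₀)/Δz = 9.8 × 1.2088 × 10⁻³ / 66 = 1.7949 × 10⁻⁴ s⁻².
N = √(1.7949 × 10⁻⁴) = 0.013397 rad s⁻¹ → T = 2π/N = 469.00 s = 7.8167 min ≈ 7.82 min.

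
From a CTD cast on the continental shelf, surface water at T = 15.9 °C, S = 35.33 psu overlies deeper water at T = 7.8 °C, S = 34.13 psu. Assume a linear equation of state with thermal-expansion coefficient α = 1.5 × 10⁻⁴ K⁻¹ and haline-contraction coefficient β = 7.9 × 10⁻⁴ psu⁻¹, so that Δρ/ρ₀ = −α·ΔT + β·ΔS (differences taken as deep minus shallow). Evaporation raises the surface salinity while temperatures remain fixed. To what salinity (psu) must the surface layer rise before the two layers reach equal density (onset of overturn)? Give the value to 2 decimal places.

Neutral buoyancy requires −α(T_deep − T_surf) + β(S_deep − S_surf′) = 0.
S_surf′ = S_deep − (α/β)·ΔT = 34.13 − (1.5 × 10⁻⁴/7.9 × 10⁻⁴)·(-8.1) = 35.6680 psu.
Increase required: 35.6680 − 35.33 = 0.3380 psu.

35.67 psu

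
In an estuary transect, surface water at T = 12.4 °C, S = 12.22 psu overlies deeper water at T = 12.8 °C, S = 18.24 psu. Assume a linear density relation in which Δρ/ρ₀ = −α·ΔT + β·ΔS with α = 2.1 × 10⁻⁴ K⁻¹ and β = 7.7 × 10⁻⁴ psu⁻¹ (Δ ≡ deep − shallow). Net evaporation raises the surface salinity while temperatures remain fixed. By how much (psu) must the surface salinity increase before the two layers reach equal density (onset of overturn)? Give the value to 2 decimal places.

5.91 psu

Neutral buoyancy requires −α(T_deep − T_surf) + β(S_deep − S_surf′) = 0.
S_surf′ = S_deep − (α/β)·ΔT = 18.24 − (2.1 × 10⁻⁴/7.7 × 10⁻⁴)·(+0.4) = 18.1309 psu.
Increase required: 18.1309 − 12.22 = 5.9109 psu.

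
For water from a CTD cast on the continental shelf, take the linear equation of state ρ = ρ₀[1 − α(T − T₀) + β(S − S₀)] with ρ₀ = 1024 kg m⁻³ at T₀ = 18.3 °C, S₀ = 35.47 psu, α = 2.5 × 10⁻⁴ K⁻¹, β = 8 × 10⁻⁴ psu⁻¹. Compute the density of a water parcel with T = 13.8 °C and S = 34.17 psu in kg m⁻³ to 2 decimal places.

T − T₀ = -4.5 K, S − S₀ = -1.30 psu.
Bracket = 1 − α·(-4.5) + β·(-1.30) = 1 + (8.50 × 10⁻⁵) = 1.0000850.
ρ = 1024 × 1.0000850 = 1024.09 kg m⁻³.

1024.09 kg m⁻³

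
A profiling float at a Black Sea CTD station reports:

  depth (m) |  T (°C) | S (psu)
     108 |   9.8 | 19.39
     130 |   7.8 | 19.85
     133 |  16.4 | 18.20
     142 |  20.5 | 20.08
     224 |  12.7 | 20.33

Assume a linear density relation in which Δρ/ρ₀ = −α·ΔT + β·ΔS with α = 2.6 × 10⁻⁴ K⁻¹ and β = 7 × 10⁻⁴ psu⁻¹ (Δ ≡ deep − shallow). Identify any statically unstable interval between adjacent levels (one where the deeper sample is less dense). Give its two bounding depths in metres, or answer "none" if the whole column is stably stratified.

Evaluate Δρ/ρ₀ = −αΔT + βΔS across each adjacent pair:
  108–130 m: −αΔT+βΔS = −(2.6 × 10⁻⁴)(-2.0)+(7 × 10⁻⁴)(+0.46) = 8.4 × 10⁻⁴ → stable
  130–133 m: −αΔT+βΔS = −(2.6 × 10⁻⁴)(+8.6)+(7 × 10⁻⁴)(-1.65) = -3.4 × 10⁻³ → UNSTABLE
  133–142 m: −αΔT+βΔS = −(2.6 × 10⁻⁴)(+4.1)+(7 × 10⁻⁴)(+1.88) = 2.5 × 10⁻⁴ → stable
  142–224 m: −αΔT+βΔS = −(2.6 × 10⁻⁴)(-7.8)+(7 × 10⁻⁴)(+0.25) = 2.2 × 10⁻³ → stable
The 130–133 m interval has Δρ < 0: lighter water underlies denser water.

130–133 m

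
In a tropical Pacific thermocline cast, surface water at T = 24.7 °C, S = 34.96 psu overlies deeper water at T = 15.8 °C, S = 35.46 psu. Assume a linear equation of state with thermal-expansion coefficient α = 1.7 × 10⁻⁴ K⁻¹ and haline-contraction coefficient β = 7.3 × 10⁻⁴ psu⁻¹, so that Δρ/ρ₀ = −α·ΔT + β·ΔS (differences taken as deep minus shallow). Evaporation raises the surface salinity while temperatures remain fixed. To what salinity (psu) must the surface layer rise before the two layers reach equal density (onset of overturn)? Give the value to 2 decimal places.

Neutral buoyancy requires −α(T_deep − T_surf) + β(S_deep − S_surf′) = 0.
S_surf′ = S_deep − (α/β)·ΔT = 35.46 − (1.7 × 10⁻⁴/7.3 × 10⁻⁴)·(-8.9) = 37.5326 psu.
Increase required: 37.5326 − 34.96 = 2.5726 psu.

37.53 psu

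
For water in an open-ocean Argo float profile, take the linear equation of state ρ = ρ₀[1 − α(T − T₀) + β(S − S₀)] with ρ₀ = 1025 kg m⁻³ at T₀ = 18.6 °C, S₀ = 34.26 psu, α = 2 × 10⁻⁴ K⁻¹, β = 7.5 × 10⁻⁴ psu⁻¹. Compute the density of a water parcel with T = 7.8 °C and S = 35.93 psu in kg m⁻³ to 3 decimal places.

T − T₀ = -10.8 K, S − S₀ = +1.67 psu.
Bracket = 1 − α·(-10.8) + β·(+1.67) = 1 + (3.4125 × 10⁻³) = 1.0034125.
ρ = 1025 × 1.0034125 = 1028.498 kg m⁻³.

1028.498 kg m⁻³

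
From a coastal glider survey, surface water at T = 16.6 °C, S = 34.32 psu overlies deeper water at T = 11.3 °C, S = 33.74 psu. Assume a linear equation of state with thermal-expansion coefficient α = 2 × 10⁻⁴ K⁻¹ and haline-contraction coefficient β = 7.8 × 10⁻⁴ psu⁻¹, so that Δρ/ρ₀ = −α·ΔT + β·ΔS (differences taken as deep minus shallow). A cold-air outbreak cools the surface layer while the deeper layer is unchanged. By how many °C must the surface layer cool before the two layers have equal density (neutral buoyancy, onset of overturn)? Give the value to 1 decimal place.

3.0 °C

Neutral buoyancy requires Δρ = 0, i.e. −α(T_deep − T_surf′) + β(S_deep − S_surf) = 0.
T_surf′ = T_deep − (β/α)·ΔS = 11.3 − (7.8 × 10⁻⁴/2 × 10⁻⁴)·(-0.58) = 13.562 °C.
Cooling required: 16.6 − (13.562) = 3.038 °C.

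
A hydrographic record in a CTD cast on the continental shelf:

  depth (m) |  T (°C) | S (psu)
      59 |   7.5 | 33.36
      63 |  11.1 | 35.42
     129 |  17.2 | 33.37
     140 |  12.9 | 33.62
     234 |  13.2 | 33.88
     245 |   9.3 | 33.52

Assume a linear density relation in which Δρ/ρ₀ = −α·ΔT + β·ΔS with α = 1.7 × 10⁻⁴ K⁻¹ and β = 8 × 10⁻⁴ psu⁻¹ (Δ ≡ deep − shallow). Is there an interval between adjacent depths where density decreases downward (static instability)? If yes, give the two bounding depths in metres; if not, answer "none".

63–129 m

Evaluate Δρ/ρ₀ = −αΔT + βΔS across each adjacent pair:
  59–63 m: −αΔT+βΔS = −(1.7 × 10⁻⁴)(+3.6)+(8 × 10⁻⁴)(+2.06) = 1.0 × 10⁻³ → stable
  63–129 m: −αΔT+βΔS = −(1.7 × 10⁻⁴)(+6.1)+(8 × 10⁻⁴)(-2.05) = -2.7 × 10⁻³ → UNSTABLE
  129–140 m: −αΔT+βΔS = −(1.7 × 10⁻⁴)(-4.3)+(8 × 10⁻⁴)(+0.25) = 9.3 × 10⁻⁴ → stable
  140–234 m: −αΔT+βΔS = −(1.7 × 10⁻⁴)(+0.3)+(8 × 10⁻⁴)(+0.26) = 1.6 × 10⁻⁴ → stable
  234–245 m: −αΔT+βΔS = −(1.7 × 10⁻⁴)(-3.9)+(8 × 10⁻⁴)(-0.36) = 3.8 × 10⁻⁴ → stable
The 63–129 m interval has Δρ < 0: lighter water underlies denser water.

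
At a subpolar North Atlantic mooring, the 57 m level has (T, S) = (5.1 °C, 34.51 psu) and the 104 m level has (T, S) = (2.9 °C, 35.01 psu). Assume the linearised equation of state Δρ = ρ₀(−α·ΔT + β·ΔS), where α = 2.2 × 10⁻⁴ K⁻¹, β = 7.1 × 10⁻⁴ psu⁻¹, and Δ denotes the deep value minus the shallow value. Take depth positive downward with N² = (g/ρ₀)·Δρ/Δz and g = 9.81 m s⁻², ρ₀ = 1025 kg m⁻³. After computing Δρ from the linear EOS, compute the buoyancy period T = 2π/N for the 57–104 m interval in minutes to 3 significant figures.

ΔT = -2.2 K, ΔS = +0.50 psu (deep − shallow).
Δρ/ρ₀ = −αΔT + βΔS = 4.84 × 10⁻⁴ + 3.55 × 10⁻⁴ = 8.39 × 10⁻⁴, so Δρ ≈ 0.8600 kg m⁻³.
N² = (g/ρ₀)·Δρ/Δz = g·(Δρ/ρ₀)/Δz = 9.81 × 8.39 × 10⁻⁴ / 47 = 1.7512 × 10⁻⁴ s⁻².
N = √(1.7512 × 10⁻⁴) = 0.013233 rad s⁻¹ → T = 2π/N = 474.81 s = 7.9135 min ≈ 7.91 min.

7.91 min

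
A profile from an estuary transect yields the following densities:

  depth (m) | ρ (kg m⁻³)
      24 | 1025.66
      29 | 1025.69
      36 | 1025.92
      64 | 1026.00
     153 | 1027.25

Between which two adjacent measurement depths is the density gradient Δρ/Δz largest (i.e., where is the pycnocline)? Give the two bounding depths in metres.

29–36 m

Compute the density gradient over each adjacent pair:
  24–29 m: Δρ/Δz = 0.03/5 = 6.0 × 10⁻³ kg m⁻⁴
  29–36 m: Δρ/Δz = 0.23/7 = 0.033 kg m⁻⁴
  36–64 m: Δρ/Δz = 0.08/28 = 2.9 × 10⁻³ kg m⁻⁴
  64–153 m: Δρ/Δz = 1.25/89 = 0.014 kg m⁻⁴
The largest gradient is in the 29–36 m interval — the pycnocline.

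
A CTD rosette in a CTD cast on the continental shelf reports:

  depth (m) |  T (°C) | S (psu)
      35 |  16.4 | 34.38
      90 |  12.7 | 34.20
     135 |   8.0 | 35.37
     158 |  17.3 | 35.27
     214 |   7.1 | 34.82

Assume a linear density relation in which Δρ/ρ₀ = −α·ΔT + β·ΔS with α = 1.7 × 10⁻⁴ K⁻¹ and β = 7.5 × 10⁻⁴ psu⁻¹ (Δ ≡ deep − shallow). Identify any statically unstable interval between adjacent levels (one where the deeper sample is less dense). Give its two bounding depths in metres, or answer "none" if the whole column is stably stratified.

135–158 m

Evaluate Δρ/ρ₀ = −αΔT + βΔS across each adjacent pair:
  35–90 m: −αΔT+βΔS = −(1.7 × 10⁻⁴)(-3.7)+(7.5 × 10⁻⁴)(-0.18) = 4.9 × 10⁻⁴ → stable
  90–135 m: −αΔT+βΔS = −(1.7 × 10⁻⁴)(-4.7)+(7.5 × 10⁻⁴)(+1.17) = 1.7 × 10⁻³ → stable
  135–158 m: −αΔT+βΔS = −(1.7 × 10⁻⁴)(+9.3)+(7.5 × 10⁻⁴)(-0.10) = -1.7 × 10⁻³ → UNSTABLE
  158–214 m: −αΔT+βΔS = −(1.7 × 10⁻⁴)(-10.2)+(7.5 × 10⁻⁴)(-0.45) = 1.4 × 10⁻³ → stable
The 135–158 m interval has Δρ < 0: lighter water underlies denser water.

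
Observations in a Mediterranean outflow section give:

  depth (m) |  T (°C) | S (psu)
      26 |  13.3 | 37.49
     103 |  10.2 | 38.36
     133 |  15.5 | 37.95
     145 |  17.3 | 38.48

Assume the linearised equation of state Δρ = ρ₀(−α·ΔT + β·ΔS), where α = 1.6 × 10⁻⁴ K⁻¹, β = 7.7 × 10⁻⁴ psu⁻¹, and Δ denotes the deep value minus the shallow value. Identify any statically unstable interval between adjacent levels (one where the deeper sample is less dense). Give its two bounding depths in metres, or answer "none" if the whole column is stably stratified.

Evaluate Δρ/ρ₀ = −αΔT + βΔS across each adjacent pair:
  26–103 m: −αΔT+βΔS = −(1.6 × 10⁻⁴)(-3.1)+(7.7 × 10⁻⁴)(+0.87) = 1.2 × 10⁻³ → stable
  103–133 m: −αΔT+βΔS = −(1.6 × 10⁻⁴)(+5.3)+(7.7 × 10⁻⁴)(-0.41) = -1.2 × 10⁻³ → UNSTABLE
  133–145 m: −αΔT+βΔS = −(1.6 × 10⁻⁴)(+1.8)+(7.7 × 10⁻⁴)(+0.53) = 1.2 × 10⁻⁴ → stable
The 103–133 m interval has Δρ < 0: lighter water underlies denser water.

103–133 m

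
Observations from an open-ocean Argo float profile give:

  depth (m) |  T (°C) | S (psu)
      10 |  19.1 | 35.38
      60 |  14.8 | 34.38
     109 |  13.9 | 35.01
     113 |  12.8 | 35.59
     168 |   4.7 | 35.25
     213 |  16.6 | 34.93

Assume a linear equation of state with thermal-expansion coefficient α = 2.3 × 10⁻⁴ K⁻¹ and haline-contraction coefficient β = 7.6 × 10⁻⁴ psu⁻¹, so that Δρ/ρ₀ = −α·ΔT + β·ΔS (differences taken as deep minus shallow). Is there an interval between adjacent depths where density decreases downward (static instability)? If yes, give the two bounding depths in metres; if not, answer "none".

168–213 m

Evaluate Δρ/ρ₀ = −αΔT + βΔS across each adjacent pair:
  10–60 m: −αΔT+βΔS = −(2.3 × 10⁻⁴)(-4.3)+(7.6 × 10⁻⁴)(-1.00) = 2.3 × 10⁻⁴ → stable
  60–109 m: −αΔT+βΔS = −(2.3 × 10⁻⁴)(-0.9)+(7.6 × 10⁻⁴)(+0.63) = 6.9 × 10⁻⁴ → stable
  109–113 m: −αΔT+βΔS = −(2.3 × 10⁻⁴)(-1.1)+(7.6 × 10⁻⁴)(+0.58) = 6.9 × 10⁻⁴ → stable
  113–168 m: −αΔT+βΔS = −(2.3 × 10⁻⁴)(-8.1)+(7.6 × 10⁻⁴)(-0.34) = 1.6 × 10⁻³ → stable
  168–213 m: −αΔT+βΔS = −(2.3 × 10⁻⁴)(+11.9)+(7.6 × 10⁻⁴)(-0.32) = -3.0 × 10⁻³ → UNSTABLE
The 168–213 m interval has Δρ < 0: lighter water underlies denser water.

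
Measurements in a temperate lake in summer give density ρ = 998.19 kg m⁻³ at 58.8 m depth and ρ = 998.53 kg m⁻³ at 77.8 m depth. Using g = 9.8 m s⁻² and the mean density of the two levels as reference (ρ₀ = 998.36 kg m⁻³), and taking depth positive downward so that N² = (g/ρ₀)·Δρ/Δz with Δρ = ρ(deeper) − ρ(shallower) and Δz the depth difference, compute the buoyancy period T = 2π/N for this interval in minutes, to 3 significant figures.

Δρ = 998.53 − 998.19 = 0.34 kg m⁻³ over Δz = 77.8 − 58.8 = 19 m.
N² = (9.8/998.36) × (0.34/19) = 1.7566 × 10⁻⁴ s⁻².
N = √(1.7566 × 10⁻⁴) = 0.013254 rad s⁻¹, so T = 2π/N = 474.06 s = 7.9010 min ≈ 7.90 min.

7.90 min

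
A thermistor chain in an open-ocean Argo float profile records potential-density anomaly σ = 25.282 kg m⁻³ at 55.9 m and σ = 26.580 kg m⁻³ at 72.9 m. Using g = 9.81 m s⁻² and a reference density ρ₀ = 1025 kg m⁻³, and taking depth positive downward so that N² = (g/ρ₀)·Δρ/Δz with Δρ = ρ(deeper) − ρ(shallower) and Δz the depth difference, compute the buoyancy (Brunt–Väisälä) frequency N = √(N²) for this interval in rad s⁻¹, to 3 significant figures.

Δρ = 1026.580 − 1025.282 = 1.298 kg m⁻³ over Δz = 72.9 − 55.9 = 17 m.
N² = (9.81/1025) × (1.298/17) = 7.3075 × 10⁻⁴ s⁻².
N = √(7.3075 × 10⁻⁴) = 0.027032 rad s⁻¹ ≈ 0.0270 rad s⁻¹.

0.0270 rad s⁻¹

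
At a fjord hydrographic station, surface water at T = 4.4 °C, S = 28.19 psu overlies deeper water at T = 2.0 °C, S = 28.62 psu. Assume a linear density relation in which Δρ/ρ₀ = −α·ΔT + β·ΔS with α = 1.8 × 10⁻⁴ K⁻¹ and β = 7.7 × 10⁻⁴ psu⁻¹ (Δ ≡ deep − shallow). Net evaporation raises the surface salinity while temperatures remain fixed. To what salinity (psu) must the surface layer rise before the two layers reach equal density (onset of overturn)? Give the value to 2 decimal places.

Neutral buoyancy requires −α(T_deep − T_surf) + β(S_deep − S_surf′) = 0.
S_surf′ = S_deep − (α/β)·ΔT = 28.62 − (1.8 × 10⁻⁴/7.7 × 10⁻⁴)·(-2.4) = 29.1810 psu.
Increase required: 29.1810 − 28.19 = 0.9910 psu.

29.18 psu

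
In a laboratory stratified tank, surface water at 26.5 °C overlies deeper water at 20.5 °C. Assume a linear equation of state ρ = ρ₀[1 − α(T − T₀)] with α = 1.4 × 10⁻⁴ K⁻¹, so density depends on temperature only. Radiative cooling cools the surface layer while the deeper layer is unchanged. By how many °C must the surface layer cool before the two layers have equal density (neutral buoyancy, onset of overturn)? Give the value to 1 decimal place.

With temperature the only control, equal density requires T_surf′ = T_deep.
T_surf′ = 20.5 °C.
Cooling required: 26.5 − 20.5 = 6.0 °C.

6.0 °C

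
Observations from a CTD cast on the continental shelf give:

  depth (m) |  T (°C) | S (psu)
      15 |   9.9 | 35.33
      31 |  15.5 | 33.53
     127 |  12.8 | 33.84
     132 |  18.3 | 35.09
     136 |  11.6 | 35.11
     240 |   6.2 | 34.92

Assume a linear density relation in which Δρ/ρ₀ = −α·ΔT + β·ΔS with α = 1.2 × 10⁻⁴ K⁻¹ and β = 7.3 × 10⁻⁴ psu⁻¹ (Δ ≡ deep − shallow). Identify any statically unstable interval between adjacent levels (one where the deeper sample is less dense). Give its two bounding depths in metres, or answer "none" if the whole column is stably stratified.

Evaluate Δρ/ρ₀ = −αΔT + βΔS across each adjacent pair:
  15–31 m: −αΔT+βΔS = −(1.2 × 10⁻⁴)(+5.6)+(7.3 × 10⁻⁴)(-1.80) = -2.0 × 10⁻³ → UNSTABLE
  31–127 m: −αΔT+βΔS = −(1.2 × 10⁻⁴)(-2.7)+(7.3 × 10⁻⁴)(+0.31) = 5.5 × 10⁻⁴ → stable
  127–132 m: −αΔT+βΔS = −(1.2 × 10⁻⁴)(+5.5)+(7.3 × 10⁻⁴)(+1.25) = 2.5 × 10⁻⁴ → stable
  132–136 m: −αΔT+βΔS = −(1.2 × 10⁻⁴)(-6.7)+(7.3 × 10⁻⁴)(+0.02) = 8.2 × 10⁻⁴ → stable
  136–240 m: −αΔT+βΔS = −(1.2 × 10⁻⁴)(-5.4)+(7.3 × 10⁻⁴)(-0.19) = 5.1 × 10⁻⁴ → stable
The 15–31 m interval has Δρ < 0: lighter water underlies denser water.

15–31 m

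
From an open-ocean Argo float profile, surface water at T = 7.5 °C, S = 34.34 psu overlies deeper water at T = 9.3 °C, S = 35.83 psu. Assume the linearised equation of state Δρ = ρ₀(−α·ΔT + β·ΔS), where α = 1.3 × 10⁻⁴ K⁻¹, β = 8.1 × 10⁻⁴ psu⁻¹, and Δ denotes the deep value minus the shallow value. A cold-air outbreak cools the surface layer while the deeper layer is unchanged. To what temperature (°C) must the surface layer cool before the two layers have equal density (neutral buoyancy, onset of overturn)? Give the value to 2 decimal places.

0.02 °C

Neutral buoyancy requires Δρ = 0, i.e. −α(T_deep − T_surf′) + β(S_deep − S_surf) = 0.
T_surf′ = T_deep − (β/α)·ΔS = 9.3 − (8.1 × 10⁻⁴/1.3 × 10⁻⁴)·(+1.49) = 0.0162 °C.
Cooling required: 7.5 − (0.0162) = 7.4838 °C.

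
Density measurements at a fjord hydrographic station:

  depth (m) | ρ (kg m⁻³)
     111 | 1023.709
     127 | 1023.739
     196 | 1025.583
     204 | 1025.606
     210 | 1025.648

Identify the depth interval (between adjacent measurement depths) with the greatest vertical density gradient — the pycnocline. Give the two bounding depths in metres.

127–196 m

Compute the density gradient over each adjacent pair:
  111–127 m: Δρ/Δz = 0.030/16 = 1.9 × 10⁻³ kg m⁻⁴
  127–196 m: Δρ/Δz = 1.844/69 = 0.027 kg m⁻⁴
  196–204 m: Δρ/Δz = 0.023/8 = 2.9 × 10⁻³ kg m⁻⁴
  204–210 m: Δρ/Δz = 0.042/6 = 7.0 × 10⁻³ kg m⁻⁴
The largest gradient is in the 127–196 m interval — the pycnocline.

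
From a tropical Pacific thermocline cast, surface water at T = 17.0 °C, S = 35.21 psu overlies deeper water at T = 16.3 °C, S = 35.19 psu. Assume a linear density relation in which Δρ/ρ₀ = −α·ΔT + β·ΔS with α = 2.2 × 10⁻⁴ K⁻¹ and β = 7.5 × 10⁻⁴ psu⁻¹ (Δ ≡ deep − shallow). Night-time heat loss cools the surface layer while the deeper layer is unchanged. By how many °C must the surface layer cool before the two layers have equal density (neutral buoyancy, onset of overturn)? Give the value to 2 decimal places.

0.63 °C

Neutral buoyancy requires Δρ = 0, i.e. −α(T_deep − T_surf′) + β(S_deep − S_surf) = 0.
T_surf′ = T_deep − (β/α)·ΔS = 16.3 − (7.5 × 10⁻⁴/2.2 × 10⁻⁴)·(-0.02) = 16.3682 °C.
Cooling required: 17.0 − (16.3682) = 0.6318 °C.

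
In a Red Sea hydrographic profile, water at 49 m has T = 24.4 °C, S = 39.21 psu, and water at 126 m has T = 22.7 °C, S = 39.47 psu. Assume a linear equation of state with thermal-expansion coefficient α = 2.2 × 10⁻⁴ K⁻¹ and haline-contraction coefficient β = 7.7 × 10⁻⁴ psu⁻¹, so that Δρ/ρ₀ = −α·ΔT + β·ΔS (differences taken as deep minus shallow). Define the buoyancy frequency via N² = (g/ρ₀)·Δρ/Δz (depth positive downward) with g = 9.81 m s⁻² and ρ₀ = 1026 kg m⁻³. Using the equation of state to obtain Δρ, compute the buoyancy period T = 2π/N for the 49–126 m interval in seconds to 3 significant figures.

735 s

ΔT = -1.7 K, ΔS = +0.26 psu (deep − shallow).
Δρ/ρ₀ = −αΔT + βΔS = 3.74 × 10⁻⁴ + 2.002 × 10⁻⁴ = 5.742 × 10⁻⁴, so Δρ ≈ 0.5891 kg m⁻³.
N² = (g/ρ₀)·Δρ/Δz = g·(Δρ/ρ₀)/Δz = 9.81 × 5.742 × 10⁻⁴ / 77 = 7.3155 × 10⁻⁵ s⁻².
N = √(7.3155 × 10⁻⁵) = 8.5531 × 10⁻³ rad s⁻¹ → T = 2π/N = 734.61 s ≈ 735 s.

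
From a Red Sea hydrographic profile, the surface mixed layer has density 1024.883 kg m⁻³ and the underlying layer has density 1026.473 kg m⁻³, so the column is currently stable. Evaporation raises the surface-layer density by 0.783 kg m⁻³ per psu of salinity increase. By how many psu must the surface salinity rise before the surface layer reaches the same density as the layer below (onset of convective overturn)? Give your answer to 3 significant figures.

Density deficit of the surface layer: 1026.473 − 1024.883 = 1.59 kg m⁻³.
Required change = 1.59 / 0.783 = 2.03 psu.

2.03 psu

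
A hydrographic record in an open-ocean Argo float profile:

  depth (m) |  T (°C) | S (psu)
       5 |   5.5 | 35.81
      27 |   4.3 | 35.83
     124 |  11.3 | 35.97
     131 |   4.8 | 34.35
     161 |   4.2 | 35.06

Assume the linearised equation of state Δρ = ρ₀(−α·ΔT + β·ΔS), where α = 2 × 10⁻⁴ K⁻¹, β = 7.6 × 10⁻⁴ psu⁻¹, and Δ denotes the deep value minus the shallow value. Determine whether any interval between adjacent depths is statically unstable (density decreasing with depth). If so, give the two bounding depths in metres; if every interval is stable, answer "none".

Evaluate Δρ/ρ₀ = −αΔT + βΔS across each adjacent pair:
  5–27 m: −αΔT+βΔS = −(2 × 10⁻⁴)(-1.2)+(7.6 × 10⁻⁴)(+0.02) = 2.6 × 10⁻⁴ → stable
  27–124 m: −αΔT+βΔS = −(2 × 10⁻⁴)(+7.0)+(7.6 × 10⁻⁴)(+0.14) = -1.3 × 10⁻³ → UNSTABLE
  124–131 m: −αΔT+βΔS = −(2 × 10⁻⁴)(-6.5)+(7.6 × 10⁻⁴)(-1.62) = 6.9 × 10⁻⁵ → stable
  131–161 m: −αΔT+βΔS = −(2 × 10⁻⁴)(-0.6)+(7.6 × 10⁻⁴)(+0.71) = 6.6 × 10⁻⁴ → stable
The 27–124 m interval has Δρ < 0: lighter water underlies denser water.

27–124 m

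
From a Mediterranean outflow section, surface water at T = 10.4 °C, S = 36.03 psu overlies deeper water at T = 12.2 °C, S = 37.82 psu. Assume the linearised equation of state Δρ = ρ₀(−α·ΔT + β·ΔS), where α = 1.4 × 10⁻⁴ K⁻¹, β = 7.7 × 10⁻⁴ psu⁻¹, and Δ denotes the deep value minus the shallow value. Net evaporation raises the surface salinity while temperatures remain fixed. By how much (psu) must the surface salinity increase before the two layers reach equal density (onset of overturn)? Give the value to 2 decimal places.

Neutral buoyancy requires −α(T_deep − T_surf) + β(S_deep − S_surf′) = 0.
S_surf′ = S_deep − (α/β)·ΔT = 37.82 − (1.4 × 10⁻⁴/7.7 × 10⁻⁴)·(+1.8) = 37.4927 psu.
Increase required: 37.4927 − 36.03 = 1.4627 psu.

1.46 psu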